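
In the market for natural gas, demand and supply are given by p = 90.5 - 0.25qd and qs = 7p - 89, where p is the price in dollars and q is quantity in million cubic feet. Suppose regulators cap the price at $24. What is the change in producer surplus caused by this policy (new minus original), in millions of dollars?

Rearranging demand gives qd = 362 - 4p. In a free market, 362 - 4p = 7p - 89 gives the equilibrium p* = 41, q* = 198.
The ceiling of 24 is below the equilibrium price 41, so it binds.
At p = 24: qd = 362 - 4·24 = 266 and qs = 7·24 - 89 = 79.
Producer surplus without the control is ½ · (41 - 89/7) · 198 = 19602/7.
With the ceiling, producers sell 79 units at 24, so PS = ½ · (24 - 89/7) · 79 = 6241/14.
Change in producer surplus = 6241/14 - 19602/7 = -2354.5.

-2354.5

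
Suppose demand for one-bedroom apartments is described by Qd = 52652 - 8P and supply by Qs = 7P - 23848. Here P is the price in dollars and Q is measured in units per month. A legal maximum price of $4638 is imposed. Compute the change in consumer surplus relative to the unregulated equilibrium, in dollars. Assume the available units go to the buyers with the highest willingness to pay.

Without the control the market clears where 52652 - 8P = 7P - 23848, i.e. P* = 5100 and Q* = 11852.
The ceiling of 4638 is below the equilibrium price 5100, so it binds.
At P = 4638: Qd = 52652 - 8·4638 = 15548 and Qs = 7·4638 - 23848 = 8618.
Consumer surplus without the control is ½ · (6581.5 - 5100) · 11852 = 8779369.
With the ceiling, 8618 units are sold at 4638 (assume they go to the highest-value buyers). The demand price at Q = 8618 is 5504.25, so CS = ½ · [(6581.5 - 4638) + (5504.25 - 4638)] · 8618 = 12107212.75.
Change in consumer surplus = 12107212.75 - 8779369 = 3327843.75.

3327843.75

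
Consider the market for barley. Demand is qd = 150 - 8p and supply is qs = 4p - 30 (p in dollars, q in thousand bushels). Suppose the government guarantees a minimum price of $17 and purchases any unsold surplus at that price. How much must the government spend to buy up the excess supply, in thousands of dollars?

408

Setting quantity demanded equal to quantity supplied, 150 - 8p = 4p - 30, gives p* = 15 and q* = 30.
The floor of 17 is above the equilibrium price 15, so it binds.
At p = 17: qd = 150 - 8·17 = 14 and qs = 4·17 - 30 = 38.
Surplus = qs - qd = 24.
Government expenditure = surplus × support price = 24 × 17 = 408.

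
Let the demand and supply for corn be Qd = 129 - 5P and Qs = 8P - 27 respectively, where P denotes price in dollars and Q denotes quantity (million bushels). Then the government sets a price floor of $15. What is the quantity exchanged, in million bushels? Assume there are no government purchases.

Without the control the market clears where 129 - 5P = 8P - 27, i.e. P* = 12 and Q* = 69.
The floor of 15 is above the equilibrium price 12, so it binds.
At P = 15: Qd = 129 - 5·15 = 54 and Qs = 8·15 - 27 = 93.
The quantity actually transacted is the short side, demand: 54.

54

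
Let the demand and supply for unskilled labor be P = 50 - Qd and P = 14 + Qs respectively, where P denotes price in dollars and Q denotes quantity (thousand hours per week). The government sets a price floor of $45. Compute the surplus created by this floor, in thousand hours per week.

Rearranging demand gives Qd = 50 - P; rearranging supply gives Qs = P - 14. Equilibrium: 50 - P = P - 14, so 64 = 2P and P* = 32, Q* = 18.
Since 45 > 32, the floor is binding.
At P = 45: Qd = 50 - 45 = 5 and Qs = 45 - 14 = 31.
Surplus = Qs - Qd = 31 - 5 = 26.

26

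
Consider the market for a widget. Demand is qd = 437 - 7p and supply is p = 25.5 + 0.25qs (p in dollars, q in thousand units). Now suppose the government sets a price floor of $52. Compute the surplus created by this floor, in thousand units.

Rearranging supply gives qs = 4p - 102. Equilibrium: 437 - 7p = 4p - 102, so 539 = 11p and p* = 49, q* = 94.
Because the floor (52) lies above the market-clearing price, it is binding.
At p = 52: qd = 437 - 7·52 = 73 and qs = 4·52 - 102 = 106.
Surplus = qs - qd = 106 - 73 = 33.

33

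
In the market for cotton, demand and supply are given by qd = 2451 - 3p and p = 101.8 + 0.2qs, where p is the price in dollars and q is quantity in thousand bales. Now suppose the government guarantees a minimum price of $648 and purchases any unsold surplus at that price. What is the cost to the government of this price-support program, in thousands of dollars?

Rearranging supply gives qs = 5p - 509. Without the control the market clears where 2451 - 3p = 5p - 509, i.e. p* = 370 and q* = 1341.
Since 648 > 370, the floor is binding.
At p = 648: qd = 2451 - 3·648 = 507 and qs = 5·648 - 509 = 2731.
Surplus = qs - qd = 2224.
Government expenditure = surplus × support price = 2224 × 648 = 1441152.

1441152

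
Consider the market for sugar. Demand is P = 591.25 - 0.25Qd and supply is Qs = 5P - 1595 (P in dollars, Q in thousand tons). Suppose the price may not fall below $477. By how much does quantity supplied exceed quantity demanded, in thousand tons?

Rearranging demand gives Qd = 2365 - 4P. Setting quantity demanded equal to quantity supplied, 2365 - 4P = 5P - 1595, gives P* = 440 and Q* = 605.
Since 477 > 440, the floor is binding.
At P = 477: Qd = 2365 - 4·477 = 457 and Qs = 5·477 - 1595 = 790.
Surplus = Qs - Qd = 790 - 457 = 333.

333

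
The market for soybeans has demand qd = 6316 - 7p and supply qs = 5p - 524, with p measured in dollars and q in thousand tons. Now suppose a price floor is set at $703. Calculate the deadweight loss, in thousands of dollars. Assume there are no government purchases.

Without the control the market clears where 6316 - 7p = 5p - 524, i.e. p* = 570 and q* = 2326.
Since 703 > 570, the floor is binding.
At p = 703: qd = 6316 - 7·703 = 1395 and qs = 5·703 - 524 = 2991.
Quantity traded falls to 1395. At q = 1395 the demand price is (6316 - 1395)/7 = 703 and the supply price is (524 + 1395)/5 = 383.8.
Deadweight loss = ½ · (703 - 383.8) · (2326 - 1395) = ½ · 319.2 · 931 = 148587.6.

148587.6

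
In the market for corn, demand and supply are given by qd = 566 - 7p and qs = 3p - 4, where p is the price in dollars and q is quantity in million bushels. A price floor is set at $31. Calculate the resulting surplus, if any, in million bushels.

0

Setting quantity demanded equal to quantity supplied, 566 - 7p = 3p - 4, gives p* = 57 and q* = 167.
Since 31 is below p* = 57, the floor does not bind and the free-market outcome prevails.
Since the control does not bind, there is no surplus.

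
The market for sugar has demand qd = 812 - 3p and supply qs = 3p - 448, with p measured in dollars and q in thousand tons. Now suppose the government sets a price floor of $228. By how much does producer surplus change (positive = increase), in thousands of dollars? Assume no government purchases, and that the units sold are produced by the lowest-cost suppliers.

Equilibrium: 812 - 3p = 3p - 448, so 1260 = 6p and p* = 210, q* = 182.
Because the floor (228) lies above the market-clearing price, it is binding.
At p = 228: qd = 812 - 3·228 = 128 and qs = 3·228 - 448 = 236.
Producer surplus without the control is ½ · (210 - 448/3) · 182 = 16562/3.
With the floor, 128 units are sold at 228. The supply price at q = 128 is 192, so PS = ½ · [(228 - 448/3) + (228 - 192)] · 128 = 22016/3.
Change in producer surplus = 22016/3 - 16562/3 = 1818.

1818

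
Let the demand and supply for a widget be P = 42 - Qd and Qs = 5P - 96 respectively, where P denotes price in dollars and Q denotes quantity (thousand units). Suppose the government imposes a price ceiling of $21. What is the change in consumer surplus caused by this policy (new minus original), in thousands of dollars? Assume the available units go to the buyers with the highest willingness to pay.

-32

Rearranging demand gives Qd = 42 - P. Equilibrium: 42 - P = 5P - 96, so 138 = 6P and P* = 23, Q* = 19.
The ceiling of 21 is below the equilibrium price 23, so it binds.
At P = 21: Qd = 42 - 21 = 21 and Qs = 5·21 - 96 = 9.
Consumer surplus without the control is ½ · (42 - 23) · 19 = 180.5.
With the ceiling, 9 units are sold at 21 (assume they go to the highest-value buyers). The demand price at Q = 9 is 33, so CS = ½ · [(42 - 21) + (33 - 21)] · 9 = 148.5.
Change in consumer surplus = 148.5 - 180.5 = -32.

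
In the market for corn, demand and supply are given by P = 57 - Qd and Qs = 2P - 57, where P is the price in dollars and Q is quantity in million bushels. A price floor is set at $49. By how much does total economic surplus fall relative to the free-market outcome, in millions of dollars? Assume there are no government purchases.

90.75

Rearranging demand gives Qd = 57 - P. Equilibrium: 57 - P = 2P - 57, so 114 = 3P and P* = 38, Q* = 19.
Since 49 > 38, the floor is binding.
At P = 49: Qd = 57 - 49 = 8 and Qs = 2·49 - 57 = 41.
Quantity traded falls to 8. At Q = 8 the demand price is 57 - 8 = 49 and the supply price is (57 + 8)/2 = 32.5.
Deadweight loss = ½ · (49 - 32.5) · (19 - 8) = ½ · 16.5 · 11 = 90.75.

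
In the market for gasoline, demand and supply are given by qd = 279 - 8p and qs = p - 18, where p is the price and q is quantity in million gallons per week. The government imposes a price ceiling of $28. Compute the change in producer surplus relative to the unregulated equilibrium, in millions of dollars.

In a free market, 279 - 8p = p - 18 gives the equilibrium p* = 33, q* = 15.
Since 28 < 33, the ceiling is binding.
At p = 28: qd = 279 - 8·28 = 55 and qs = 28 - 18 = 10.
Producer surplus without the control is ½ · (33 - 18) · 15 = 112.5.
With the ceiling, producers sell 10 units at 28, so PS = ½ · (28 - 18) · 10 = 50.
Change in producer surplus = 50 - 112.5 = -62.5.

-62.5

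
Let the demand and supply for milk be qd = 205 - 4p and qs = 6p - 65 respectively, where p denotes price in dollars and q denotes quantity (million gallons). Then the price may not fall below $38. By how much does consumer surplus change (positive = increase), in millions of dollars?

-825

In a free market, 205 - 4p = 6p - 65 gives the equilibrium p* = 27, q* = 97.
Since 38 > 27, the floor is binding.
At p = 38: qd = 205 - 4·38 = 53 and qs = 6·38 - 65 = 163.
Consumer surplus without the control is ½ · (51.25 - 27) · 97 = 1176.125.
With the floor, consumers buy 53 units at 38, so CS = ½ · (51.25 - 38) · 53 = 351.125.
Change in consumer surplus = 351.125 - 1176.125 = -825.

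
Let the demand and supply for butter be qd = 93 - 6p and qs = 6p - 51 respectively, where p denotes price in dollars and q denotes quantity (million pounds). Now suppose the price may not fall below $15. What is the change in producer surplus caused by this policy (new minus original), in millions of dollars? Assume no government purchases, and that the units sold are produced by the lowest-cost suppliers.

-18

Equilibrium: 93 - 6p = 6p - 51, so 144 = 12p and p* = 12, q* = 21.
Because the floor (15) lies above the market-clearing price, it is binding.
At p = 15: qd = 93 - 6·15 = 3 and qs = 6·15 - 51 = 39.
Producer surplus without the control is ½ · (12 - 8.5) · 21 = 36.75.
With the floor, 3 units are sold at 15. The supply price at q = 3 is 9, so PS = ½ · [(15 - 8.5) + (15 - 9)] · 3 = 18.75.
Change in producer surplus = 18.75 - 36.75 = -18.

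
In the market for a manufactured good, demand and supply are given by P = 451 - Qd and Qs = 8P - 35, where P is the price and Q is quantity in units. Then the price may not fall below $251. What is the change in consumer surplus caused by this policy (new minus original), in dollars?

-58804.5

Rearranging demand gives Qd = 451 - P. Equilibrium: 451 - P = 8P - 35, so 486 = 9P and P* = 54, Q* = 397.
Because the floor (251) lies above the market-clearing price, it is binding.
At P = 251: Qd = 451 - 251 = 200 and Qs = 8·251 - 35 = 1973.
Consumer surplus without the control is ½ · (451 - 54) · 397 = 78804.5.
With the floor, consumers buy 200 units at 251, so CS = ½ · (451 - 251) · 200 = 20000.
Change in consumer surplus = 20000 - 78804.5 = -58804.5.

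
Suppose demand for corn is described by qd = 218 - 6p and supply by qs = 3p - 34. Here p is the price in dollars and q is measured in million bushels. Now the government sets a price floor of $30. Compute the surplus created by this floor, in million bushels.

Equilibrium: 218 - 6p = 3p - 34, so 252 = 9p and p* = 28, q* = 50.
Since 30 > 28, the floor is binding.
At p = 30: qd = 218 - 6·30 = 38 and qs = 3·30 - 34 = 56.
Surplus = qs - qd = 56 - 38 = 18.

18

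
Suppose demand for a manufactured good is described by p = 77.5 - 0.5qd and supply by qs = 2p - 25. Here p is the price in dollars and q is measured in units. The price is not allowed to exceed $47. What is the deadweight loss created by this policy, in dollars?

0

Rearranging demand gives qd = 155 - 2p. Without the control the market clears where 155 - 2p = 2p - 25, i.e. p* = 45 and q* = 65.
The ceiling of 47 is above the equilibrium price 45, so it is not binding; the market clears at p* = 45, q* = 65.
Since the control does not bind, no trades are prevented and deadweight loss is zero.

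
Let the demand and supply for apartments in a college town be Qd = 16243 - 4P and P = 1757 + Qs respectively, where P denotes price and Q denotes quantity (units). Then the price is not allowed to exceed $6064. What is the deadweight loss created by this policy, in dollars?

0

Rearranging supply gives Qs = P - 1757. Setting quantity demanded equal to quantity supplied, 16243 - 4P = P - 1757, gives P* = 3600 and Q* = 1843.
Since 6064 is above P* = 3600, the ceiling does not bind and the free-market outcome prevails.
Since the control does not bind, no trades are prevented and deadweight loss is zero.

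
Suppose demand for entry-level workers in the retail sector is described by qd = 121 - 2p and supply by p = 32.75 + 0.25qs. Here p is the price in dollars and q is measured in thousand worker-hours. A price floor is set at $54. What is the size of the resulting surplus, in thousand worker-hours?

72

Rearranging supply gives qs = 4p - 131. Equilibrium: 121 - 2p = 4p - 131, so 252 = 6p and p* = 42, q* = 37.
Because the floor (54) lies above the market-clearing price, it is binding.
At p = 54: qd = 121 - 2·54 = 13 and qs = 4·54 - 131 = 85.
Surplus = qs - qd = 85 - 13 = 72.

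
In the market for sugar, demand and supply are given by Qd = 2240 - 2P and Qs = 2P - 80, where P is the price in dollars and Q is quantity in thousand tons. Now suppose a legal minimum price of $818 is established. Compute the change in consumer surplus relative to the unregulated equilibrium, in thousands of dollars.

-200396

Equilibrium: 2240 - 2P = 2P - 80, so 2320 = 4P and P* = 580, Q* = 1080.
Since 818 > 580, the floor is binding.
At P = 818: Qd = 2240 - 2·818 = 604 and Qs = 2·818 - 80 = 1556.
Consumer surplus without the control is ½ · (1120 - 580) · 1080 = 291600.
With the floor, consumers buy 604 units at 818, so CS = ½ · (1120 - 818) · 604 = 91204.
Change in consumer surplus = 91204 - 291600 = -200396.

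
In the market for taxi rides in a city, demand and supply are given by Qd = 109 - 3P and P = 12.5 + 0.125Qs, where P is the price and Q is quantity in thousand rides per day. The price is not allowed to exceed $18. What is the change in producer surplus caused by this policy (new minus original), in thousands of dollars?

Rearranging supply gives Qs = 8P - 100. Without the control the market clears where 109 - 3P = 8P - 100, i.e. P* = 19 and Q* = 52.
Since 18 < 19, the ceiling is binding.
At P = 18: Qd = 109 - 3·18 = 55 and Qs = 8·18 - 100 = 44.
Producer surplus without the control is ½ · (19 - 12.5) · 52 = 169.
With the ceiling, producers sell 44 units at 18, so PS = ½ · (18 - 12.5) · 44 = 121.
Change in producer surplus = 121 - 169 = -48.

-48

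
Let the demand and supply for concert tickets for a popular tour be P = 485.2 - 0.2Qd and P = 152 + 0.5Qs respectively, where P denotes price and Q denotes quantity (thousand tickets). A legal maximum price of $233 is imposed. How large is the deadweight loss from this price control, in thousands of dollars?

Rearranging demand gives Qd = 2426 - 5P; rearranging supply gives Qs = 2P - 304. In a free market, 2426 - 5P = 2P - 304 gives the equilibrium P* = 390, Q* = 476.
Because the ceiling (233) lies below the market-clearing price, it is binding.
At P = 233: Qd = 2426 - 5·233 = 1261 and Qs = 2·233 - 304 = 162.
Quantity traded falls to 162. At Q = 162 the demand price is (2426 - 162)/5 = 452.8 and the supply price is (304 + 162)/2 = 233.
Deadweight loss = ½ · (452.8 - 233) · (476 - 162) = ½ · 219.8 · 314 = 34508.6.

34508.6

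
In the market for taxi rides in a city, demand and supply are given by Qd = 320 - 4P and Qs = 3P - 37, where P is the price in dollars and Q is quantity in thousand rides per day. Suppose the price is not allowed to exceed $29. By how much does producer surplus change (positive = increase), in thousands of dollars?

-1826

In a free market, 320 - 4P = 3P - 37 gives the equilibrium P* = 51, Q* = 116.
Because the ceiling (29) lies below the market-clearing price, it is binding.
At P = 29: Qd = 320 - 4·29 = 204 and Qs = 3·29 - 37 = 50.
Producer surplus without the control is ½ · (51 - 37/3) · 116 = 6728/3.
With the ceiling, producers sell 50 units at 29, so PS = ½ · (29 - 37/3) · 50 = 1250/3.
Change in producer surplus = 1250/3 - 6728/3 = -1826.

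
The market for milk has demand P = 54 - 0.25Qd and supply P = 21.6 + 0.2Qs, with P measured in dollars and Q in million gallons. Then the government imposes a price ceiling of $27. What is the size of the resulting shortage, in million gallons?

81

Rearranging demand gives Qd = 216 - 4P; rearranging supply gives Qs = 5P - 108. Equilibrium: 216 - 4P = 5P - 108, so 324 = 9P and P* = 36, Q* = 72.
Because the ceiling (27) lies below the market-clearing price, it is binding.
At P = 27: Qd = 216 - 4·27 = 108 and Qs = 5·27 - 108 = 27.
Shortage = Qd - Qs = 108 - 27 = 81.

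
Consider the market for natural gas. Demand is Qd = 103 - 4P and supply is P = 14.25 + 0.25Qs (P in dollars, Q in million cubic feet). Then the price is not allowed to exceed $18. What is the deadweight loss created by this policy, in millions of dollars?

16

Rearranging supply gives Qs = 4P - 57. Setting quantity demanded equal to quantity supplied, 103 - 4P = 4P - 57, gives P* = 20 and Q* = 23.
Since 18 < 20, the ceiling is binding.
At P = 18: Qd = 103 - 4·18 = 31 and Qs = 4·18 - 57 = 15.
Quantity traded falls to 15. At Q = 15 the demand price is (103 - 15)/4 = 22 and the supply price is (57 + 15)/4 = 18.
Deadweight loss = ½ · (22 - 18) · (23 - 15) = ½ · 4 · 8 = 16.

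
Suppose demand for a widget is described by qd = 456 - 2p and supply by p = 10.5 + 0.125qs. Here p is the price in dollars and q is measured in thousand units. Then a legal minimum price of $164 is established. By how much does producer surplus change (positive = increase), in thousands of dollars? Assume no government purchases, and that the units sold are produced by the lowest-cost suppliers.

Rearranging supply gives qs = 8p - 84. In a free market, 456 - 2p = 8p - 84 gives the equilibrium p* = 54, q* = 348.
Since 164 > 54, the floor is binding.
At p = 164: qd = 456 - 2·164 = 128 and qs = 8·164 - 84 = 1228.
Producer surplus without the control is ½ · (54 - 10.5) · 348 = 7569.
With the floor, 128 units are sold at 164. The supply price at q = 128 is 26.5, so PS = ½ · [(164 - 10.5) + (164 - 26.5)] · 128 = 18624.
Change in producer surplus = 18624 - 7569 = 11055.

11055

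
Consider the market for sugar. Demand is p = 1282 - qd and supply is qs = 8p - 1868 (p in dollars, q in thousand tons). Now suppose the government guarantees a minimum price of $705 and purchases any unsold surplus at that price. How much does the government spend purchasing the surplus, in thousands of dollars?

Rearranging demand gives qd = 1282 - p. Equilibrium: 1282 - p = 8p - 1868, so 3150 = 9p and p* = 350, q* = 932.
Since 705 > 350, the floor is binding.
At p = 705: qd = 1282 - 705 = 577 and qs = 8·705 - 1868 = 3772.
Surplus = qs - qd = 3195.
Government expenditure = surplus × support price = 3195 × 705 = 2252475.

2252475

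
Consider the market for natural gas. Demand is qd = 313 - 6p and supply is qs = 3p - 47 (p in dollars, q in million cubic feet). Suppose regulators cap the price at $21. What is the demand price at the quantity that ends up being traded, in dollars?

49.5

Without the control the market clears where 313 - 6p = 3p - 47, i.e. p* = 40 and q* = 73.
The ceiling of 21 is below the equilibrium price 40, so it binds.
At p = 21: qd = 313 - 6·21 = 187 and qs = 3·21 - 47 = 16.
Only 16 units reach the market. On the demand curve, the marginal buyer's willingness to pay at q = 16 is (313 - 16)/6 = 49.5.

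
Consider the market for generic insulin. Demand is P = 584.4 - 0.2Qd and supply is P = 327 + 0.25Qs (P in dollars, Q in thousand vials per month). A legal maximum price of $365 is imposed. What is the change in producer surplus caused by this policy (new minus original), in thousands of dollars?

Rearranging demand gives Qd = 2922 - 5P; rearranging supply gives Qs = 4P - 1308. Setting quantity demanded equal to quantity supplied, 2922 - 5P = 4P - 1308, gives P* = 470 and Q* = 572.
Since 365 < 470, the ceiling is binding.
At P = 365: Qd = 2922 - 5·365 = 1097 and Qs = 4·365 - 1308 = 152.
Producer surplus without the control is ½ · (470 - 327) · 572 = 40898.
With the ceiling, producers sell 152 units at 365, so PS = ½ · (365 - 327) · 152 = 2888.
Change in producer surplus = 2888 - 40898 = -38010.

-38010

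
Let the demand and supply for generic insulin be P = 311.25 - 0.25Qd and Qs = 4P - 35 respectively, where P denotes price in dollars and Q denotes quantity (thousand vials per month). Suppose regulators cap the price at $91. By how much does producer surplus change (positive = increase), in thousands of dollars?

Rearranging demand gives Qd = 1245 - 4P. Setting quantity demanded equal to quantity supplied, 1245 - 4P = 4P - 35, gives P* = 160 and Q* = 605.
The ceiling of 91 is below the equilibrium price 160, so it binds.
At P = 91: Qd = 1245 - 4·91 = 881 and Qs = 4·91 - 35 = 329.
Producer surplus without the control is ½ · (160 - 8.75) · 605 = 45753.125.
With the ceiling, producers sell 329 units at 91, so PS = ½ · (91 - 8.75) · 329 = 13530.125.
Change in producer surplus = 13530.125 - 45753.125 = -32223.

-32223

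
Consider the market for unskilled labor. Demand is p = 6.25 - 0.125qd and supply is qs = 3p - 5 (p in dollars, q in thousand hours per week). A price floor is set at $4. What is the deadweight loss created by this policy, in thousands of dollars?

Rearranging demand gives qd = 50 - 8p. In a free market, 50 - 8p = 3p - 5 gives the equilibrium p* = 5, q* = 10.
Since 4 is below p* = 5, the floor does not bind and the free-market outcome prevails.
Since the control does not bind, no trades are prevented and deadweight loss is zero.

0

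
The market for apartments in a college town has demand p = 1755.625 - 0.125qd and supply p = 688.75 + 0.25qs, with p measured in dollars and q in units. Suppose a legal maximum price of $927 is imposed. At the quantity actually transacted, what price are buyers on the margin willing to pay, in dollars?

Rearranging demand gives qd = 14045 - 8p; rearranging supply gives qs = 4p - 2755. Without the control the market clears where 14045 - 8p = 4p - 2755, i.e. p* = 1400 and q* = 2845.
Since 927 < 1400, the ceiling is binding.
At p = 927: qd = 14045 - 8·927 = 6629 and qs = 4·927 - 2755 = 953.
Only 953 units reach the market. On the demand curve, the marginal buyer's willingness to pay at q = 953 is (14045 - 953)/8 = 1636.5.

1636.5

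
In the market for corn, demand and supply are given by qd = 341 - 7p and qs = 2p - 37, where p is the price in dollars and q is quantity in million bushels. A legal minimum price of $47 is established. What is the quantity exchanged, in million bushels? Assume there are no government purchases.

Without the control the market clears where 341 - 7p = 2p - 37, i.e. p* = 42 and q* = 47.
The floor of 47 is above the equilibrium price 42, so it binds.
At p = 47: qd = 341 - 7·47 = 12 and qs = 2·47 - 37 = 57.
The quantity actually transacted is the short side, demand: 12.

12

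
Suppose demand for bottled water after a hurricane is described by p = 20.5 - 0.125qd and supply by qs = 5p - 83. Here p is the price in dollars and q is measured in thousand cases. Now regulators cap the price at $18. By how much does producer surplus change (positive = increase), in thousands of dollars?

Rearranging demand gives qd = 164 - 8p. Equilibrium: 164 - 8p = 5p - 83, so 247 = 13p and p* = 19, q* = 12.
Because the ceiling (18) lies below the market-clearing price, it is binding.
At p = 18: qd = 164 - 8·18 = 20 and qs = 5·18 - 83 = 7.
Producer surplus without the control is ½ · (19 - 16.6) · 12 = 14.4.
With the ceiling, producers sell 7 units at 18, so PS = ½ · (18 - 16.6) · 7 = 4.9.
Change in producer surplus = 4.9 - 14.4 = -9.5.

-9.5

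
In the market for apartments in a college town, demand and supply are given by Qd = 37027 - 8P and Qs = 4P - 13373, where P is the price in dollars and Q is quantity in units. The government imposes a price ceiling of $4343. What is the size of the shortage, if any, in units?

Equilibrium: 37027 - 8P = 4P - 13373, so 50400 = 12P and P* = 4200, Q* = 3427.
The ceiling of 4343 is above the equilibrium price 4200, so it is not binding; the market clears at P* = 4200, Q* = 3427.
Since the control does not bind, there is no shortage.

0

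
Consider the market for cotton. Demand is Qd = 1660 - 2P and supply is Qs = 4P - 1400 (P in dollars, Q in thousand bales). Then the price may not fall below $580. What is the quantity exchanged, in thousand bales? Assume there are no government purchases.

500

Equilibrium: 1660 - 2P = 4P - 1400, so 3060 = 6P and P* = 510, Q* = 640.
The floor of 580 is above the equilibrium price 510, so it binds.
At P = 580: Qd = 1660 - 2·580 = 500 and Qs = 4·580 - 1400 = 920.
The quantity actually transacted is the short side, demand: 500.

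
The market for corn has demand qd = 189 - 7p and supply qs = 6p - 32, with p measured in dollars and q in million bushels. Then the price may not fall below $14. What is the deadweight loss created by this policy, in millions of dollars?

Without the control the market clears where 189 - 7p = 6p - 32, i.e. p* = 17 and q* = 70.
Since 14 is below p* = 17, the floor does not bind and the free-market outcome prevails.
Since the control does not bind, no trades are prevented and deadweight loss is zero.

0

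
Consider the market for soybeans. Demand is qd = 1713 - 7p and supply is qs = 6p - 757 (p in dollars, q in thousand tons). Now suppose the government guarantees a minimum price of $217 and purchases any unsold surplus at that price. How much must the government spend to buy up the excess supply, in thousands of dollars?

76167

Equilibrium: 1713 - 7p = 6p - 757, so 2470 = 13p and p* = 190, q* = 383.
Since 217 > 190, the floor is binding.
At p = 217: qd = 1713 - 7·217 = 194 and qs = 6·217 - 757 = 545.
Surplus = qs - qd = 351.
Government expenditure = surplus × support price = 351 × 217 = 76167.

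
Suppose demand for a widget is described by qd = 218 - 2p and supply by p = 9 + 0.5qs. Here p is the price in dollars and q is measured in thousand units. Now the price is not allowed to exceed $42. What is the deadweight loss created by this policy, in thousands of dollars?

Rearranging supply gives qs = 2p - 18. Without the control the market clears where 218 - 2p = 2p - 18, i.e. p* = 59 and q* = 100.
The ceiling of 42 is below the equilibrium price 59, so it binds.
At p = 42: qd = 218 - 2·42 = 134 and qs = 2·42 - 18 = 66.
Quantity traded falls to 66. At q = 66 the demand price is (218 - 66)/2 = 76 and the supply price is (18 + 66)/2 = 42.
Deadweight loss = ½ · (76 - 42) · (100 - 66) = ½ · 34 · 34 = 578.

578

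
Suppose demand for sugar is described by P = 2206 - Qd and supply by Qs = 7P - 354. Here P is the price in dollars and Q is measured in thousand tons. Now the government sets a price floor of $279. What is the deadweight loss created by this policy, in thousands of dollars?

0

Rearranging demand gives Qd = 2206 - P. Without the control the market clears where 2206 - P = 7P - 354, i.e. P* = 320 and Q* = 1886.
The floor of 279 is below the equilibrium price 320, so it is not binding; the market clears at P* = 320, Q* = 1886.
Since the control does not bind, no trades are prevented and deadweight loss is zero.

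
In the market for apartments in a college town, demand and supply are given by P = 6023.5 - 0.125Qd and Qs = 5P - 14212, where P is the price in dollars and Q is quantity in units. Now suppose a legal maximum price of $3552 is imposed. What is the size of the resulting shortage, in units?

Rearranging demand gives Qd = 48188 - 8P. Setting quantity demanded equal to quantity supplied, 48188 - 8P = 5P - 14212, gives P* = 4800 and Q* = 9788.
The ceiling of 3552 is below the equilibrium price 4800, so it binds.
At P = 3552: Qd = 48188 - 8·3552 = 19772 and Qs = 5·3552 - 14212 = 3548.
Shortage = Qd - Qs = 19772 - 3548 = 16224.

16224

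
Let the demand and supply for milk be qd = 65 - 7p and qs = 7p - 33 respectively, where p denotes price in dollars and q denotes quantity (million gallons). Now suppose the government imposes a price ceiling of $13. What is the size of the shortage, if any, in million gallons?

0

Setting quantity demanded equal to quantity supplied, 65 - 7p = 7p - 33, gives p* = 7 and q* = 16.
The ceiling of 13 is above the equilibrium price 7, so it is not binding; the market clears at p* = 7, q* = 16.
Since the control does not bind, there is no shortage.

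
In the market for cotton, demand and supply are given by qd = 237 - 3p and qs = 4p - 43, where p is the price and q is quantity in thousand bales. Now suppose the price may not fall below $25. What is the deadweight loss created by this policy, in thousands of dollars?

0

Setting quantity demanded equal to quantity supplied, 237 - 3p = 4p - 43, gives p* = 40 and q* = 117.
The floor of 25 is below the equilibrium price 40, so it is not binding; the market clears at p* = 40, q* = 117.
Since the control does not bind, no trades are prevented and deadweight loss is zero.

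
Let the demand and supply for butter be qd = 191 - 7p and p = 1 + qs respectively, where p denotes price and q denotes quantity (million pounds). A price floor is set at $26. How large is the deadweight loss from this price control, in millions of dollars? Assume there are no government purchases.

Rearranging supply gives qs = p - 1. Without the control the market clears where 191 - 7p = p - 1, i.e. p* = 24 and q* = 23.
Because the floor (26) lies above the market-clearing price, it is binding.
At p = 26: qd = 191 - 7·26 = 9 and qs = 26 - 1 = 25.
Quantity traded falls to 9. At q = 9 the demand price is (191 - 9)/7 = 26 and the supply price is 1 + 9 = 10.
Deadweight loss = ½ · (26 - 10) · (23 - 9) = ½ · 16 · 14 = 112.

112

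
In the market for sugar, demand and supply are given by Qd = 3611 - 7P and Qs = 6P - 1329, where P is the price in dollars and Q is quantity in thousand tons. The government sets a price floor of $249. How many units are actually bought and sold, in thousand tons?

Without the control the market clears where 3611 - 7P = 6P - 1329, i.e. P* = 380 and Q* = 951.
The floor of 249 is below the equilibrium price 380, so it is not binding; the market clears at P* = 380, Q* = 951.

951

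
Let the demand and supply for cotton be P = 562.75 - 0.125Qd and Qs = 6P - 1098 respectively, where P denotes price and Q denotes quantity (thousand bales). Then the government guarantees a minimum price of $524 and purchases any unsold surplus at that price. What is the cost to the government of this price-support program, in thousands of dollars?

909664

Rearranging demand gives Qd = 4502 - 8P. In a free market, 4502 - 8P = 6P - 1098 gives the equilibrium P* = 400, Q* = 1302.
Since 524 > 400, the floor is binding.
At P = 524: Qd = 4502 - 8·524 = 310 and Qs = 6·524 - 1098 = 2046.
Surplus = Qs - Qd = 1736.
Government expenditure = surplus × support price = 1736 × 524 = 909664.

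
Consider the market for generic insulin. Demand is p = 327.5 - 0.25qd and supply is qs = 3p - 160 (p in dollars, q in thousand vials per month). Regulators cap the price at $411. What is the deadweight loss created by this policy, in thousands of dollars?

Rearranging demand gives qd = 1310 - 4p. Setting quantity demanded equal to quantity supplied, 1310 - 4p = 3p - 160, gives p* = 210 and q* = 470.
The ceiling of 411 is above the equilibrium price 210, so it is not binding; the market clears at p* = 210, q* = 470.
Since the control does not bind, no trades are prevented and deadweight loss is zero.

0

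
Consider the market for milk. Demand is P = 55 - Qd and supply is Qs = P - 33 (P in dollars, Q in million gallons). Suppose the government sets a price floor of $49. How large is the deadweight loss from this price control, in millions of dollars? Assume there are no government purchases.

Rearranging demand gives Qd = 55 - P. Without the control the market clears where 55 - P = P - 33, i.e. P* = 44 and Q* = 11.
Because the floor (49) lies above the market-clearing price, it is binding.
At P = 49: Qd = 55 - 49 = 6 and Qs = 49 - 33 = 16.
Quantity traded falls to 6. At Q = 6 the demand price is 55 - 6 = 49 and the supply price is 33 + 6 = 39.
Deadweight loss = ½ · (49 - 39) · (11 - 6) = ½ · 10 · 5 = 25.

25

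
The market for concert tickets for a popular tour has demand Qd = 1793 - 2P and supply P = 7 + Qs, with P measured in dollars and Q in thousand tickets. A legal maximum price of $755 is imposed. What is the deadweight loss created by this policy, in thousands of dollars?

0

Rearranging supply gives Qs = P - 7. In a free market, 1793 - 2P = P - 7 gives the equilibrium P* = 600, Q* = 593.
Since 755 is above P* = 600, the ceiling does not bind and the free-market outcome prevails.
Since the control does not bind, no trades are prevented and deadweight loss is zero.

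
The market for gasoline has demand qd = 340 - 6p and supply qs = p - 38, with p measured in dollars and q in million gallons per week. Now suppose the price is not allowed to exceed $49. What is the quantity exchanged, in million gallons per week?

11

In a free market, 340 - 6p = p - 38 gives the equilibrium p* = 54, q* = 16.
Since 49 < 54, the ceiling is binding.
At p = 49: qd = 340 - 6·49 = 46 and qs = 49 - 38 = 11.
The quantity actually transacted is the short side, supply: 11.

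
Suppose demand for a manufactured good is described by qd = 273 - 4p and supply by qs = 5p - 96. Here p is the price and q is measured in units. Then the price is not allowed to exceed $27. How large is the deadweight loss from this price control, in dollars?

Equilibrium: 273 - 4p = 5p - 96, so 369 = 9p and p* = 41, q* = 109.
Since 27 < 41, the ceiling is binding.
At p = 27: qd = 273 - 4·27 = 165 and qs = 5·27 - 96 = 39.
Quantity traded falls to 39. At q = 39 the demand price is (273 - 39)/4 = 58.5 and the supply price is (96 + 39)/5 = 27.
Deadweight loss = ½ · (58.5 - 27) · (109 - 39) = ½ · 31.5 · 70 = 1102.5.

1102.5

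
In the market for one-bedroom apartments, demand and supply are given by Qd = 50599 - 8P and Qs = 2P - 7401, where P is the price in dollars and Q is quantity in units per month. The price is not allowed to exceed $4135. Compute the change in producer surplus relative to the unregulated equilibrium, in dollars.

Without the control the market clears where 50599 - 8P = 2P - 7401, i.e. P* = 5800 and Q* = 4199.
The ceiling of 4135 is below the equilibrium price 5800, so it binds.
At P = 4135: Qd = 50599 - 8·4135 = 17519 and Qs = 2·4135 - 7401 = 869.
Producer surplus without the control is ½ · (5800 - 3700.5) · 4199 = 4407900.25.
With the ceiling, producers sell 869 units at 4135, so PS = ½ · (4135 - 3700.5) · 869 = 188790.25.
Change in producer surplus = 188790.25 - 4407900.25 = -4219110.

-4219110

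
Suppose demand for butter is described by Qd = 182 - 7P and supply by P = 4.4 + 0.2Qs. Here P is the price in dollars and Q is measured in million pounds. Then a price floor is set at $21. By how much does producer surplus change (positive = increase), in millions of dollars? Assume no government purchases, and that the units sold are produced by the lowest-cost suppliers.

Rearranging supply gives Qs = 5P - 22. Equilibrium: 182 - 7P = 5P - 22, so 204 = 12P and P* = 17, Q* = 63.
The floor of 21 is above the equilibrium price 17, so it binds.
At P = 21: Qd = 182 - 7·21 = 35 and Qs = 5·21 - 22 = 83.
Producer surplus without the control is ½ · (17 - 4.4) · 63 = 396.9.
With the floor, 35 units are sold at 21. The supply price at Q = 35 is 11.4, so PS = ½ · [(21 - 4.4) + (21 - 11.4)] · 35 = 458.5.
Change in producer surplus = 458.5 - 396.9 = 61.6.

61.6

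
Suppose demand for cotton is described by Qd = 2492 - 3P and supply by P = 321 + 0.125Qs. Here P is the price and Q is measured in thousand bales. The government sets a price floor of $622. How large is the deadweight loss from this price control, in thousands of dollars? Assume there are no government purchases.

54128.25

Rearranging supply gives Qs = 8P - 2568. Equilibrium: 2492 - 3P = 8P - 2568, so 5060 = 11P and P* = 460, Q* = 1112.
The floor of 622 is above the equilibrium price 460, so it binds.
At P = 622: Qd = 2492 - 3·622 = 626 and Qs = 8·622 - 2568 = 2408.
Quantity traded falls to 626. At Q = 626 the demand price is (2492 - 626)/3 = 622 and the supply price is (2568 + 626)/8 = 399.25.
Deadweight loss = ½ · (622 - 399.25) · (1112 - 626) = ½ · 222.75 · 486 = 54128.25.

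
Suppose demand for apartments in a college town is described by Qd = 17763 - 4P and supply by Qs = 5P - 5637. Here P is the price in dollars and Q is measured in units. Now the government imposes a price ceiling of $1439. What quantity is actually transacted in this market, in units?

1558

Without the control the market clears where 17763 - 4P = 5P - 5637, i.e. P* = 2600 and Q* = 7363.
Because the ceiling (1439) lies below the market-clearing price, it is binding.
At P = 1439: Qd = 17763 - 4·1439 = 12007 and Qs = 5·1439 - 5637 = 1558.
The quantity actually transacted is the short side, supply: 1558.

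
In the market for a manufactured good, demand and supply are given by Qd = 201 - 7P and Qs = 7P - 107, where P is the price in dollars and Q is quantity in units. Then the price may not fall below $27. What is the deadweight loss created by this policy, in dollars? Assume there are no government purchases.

175

In a free market, 201 - 7P = 7P - 107 gives the equilibrium P* = 22, Q* = 47.
Since 27 > 22, the floor is binding.
At P = 27: Qd = 201 - 7·27 = 12 and Qs = 7·27 - 107 = 82.
Quantity traded falls to 12. At Q = 12 the demand price is (201 - 12)/7 = 27 and the supply price is (107 + 12)/7 = 17.
Deadweight loss = ½ · (27 - 17) · (47 - 12) = ½ · 10 · 35 = 175.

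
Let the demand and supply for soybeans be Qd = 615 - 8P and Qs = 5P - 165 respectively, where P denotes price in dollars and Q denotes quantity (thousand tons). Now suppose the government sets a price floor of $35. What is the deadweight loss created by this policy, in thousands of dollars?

In a free market, 615 - 8P = 5P - 165 gives the equilibrium P* = 60, Q* = 135.
Since 35 is below P* = 60, the floor does not bind and the free-market outcome prevails.
Since the control does not bind, no trades are prevented and deadweight loss is zero.

0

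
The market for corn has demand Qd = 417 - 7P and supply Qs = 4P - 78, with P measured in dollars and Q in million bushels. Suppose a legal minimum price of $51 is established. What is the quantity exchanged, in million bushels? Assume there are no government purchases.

60

Equilibrium: 417 - 7P = 4P - 78, so 495 = 11P and P* = 45, Q* = 102.
Since 51 > 45, the floor is binding.
At P = 51: Qd = 417 - 7·51 = 60 and Qs = 4·51 - 78 = 126.
The quantity actually transacted is the short side, demand: 60.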